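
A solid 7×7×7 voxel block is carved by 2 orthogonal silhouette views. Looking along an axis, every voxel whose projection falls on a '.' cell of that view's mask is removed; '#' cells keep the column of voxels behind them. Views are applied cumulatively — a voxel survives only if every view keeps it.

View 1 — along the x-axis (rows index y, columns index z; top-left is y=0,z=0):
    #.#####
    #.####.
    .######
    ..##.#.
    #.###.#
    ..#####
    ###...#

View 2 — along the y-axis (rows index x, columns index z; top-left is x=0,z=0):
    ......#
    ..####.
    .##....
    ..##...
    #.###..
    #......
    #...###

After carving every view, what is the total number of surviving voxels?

initial block: 7^3 = 343
V1 x: intersect with YZ mask (34 set) -- 238 left
V2 y: intersect with XZ mask (18 set) -- 95 left

95 voxels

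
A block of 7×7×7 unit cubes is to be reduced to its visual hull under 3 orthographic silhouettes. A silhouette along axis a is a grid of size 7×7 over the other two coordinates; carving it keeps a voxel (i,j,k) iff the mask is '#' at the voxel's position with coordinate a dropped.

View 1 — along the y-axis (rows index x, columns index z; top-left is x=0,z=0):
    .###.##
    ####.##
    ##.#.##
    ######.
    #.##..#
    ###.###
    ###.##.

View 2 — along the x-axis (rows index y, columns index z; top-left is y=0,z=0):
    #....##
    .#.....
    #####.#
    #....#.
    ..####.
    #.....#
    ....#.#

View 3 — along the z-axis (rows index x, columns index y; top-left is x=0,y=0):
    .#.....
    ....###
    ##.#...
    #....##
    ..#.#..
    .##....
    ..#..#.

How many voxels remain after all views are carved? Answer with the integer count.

34 voxels

initial block: 7^3 = 343
  1. axis=1 (XZ plane), |mask|=37  ⇒  voxels=259
  2. axis=0 (YZ plane), |mask|=20  ⇒  voxels=105
  3. axis=2 (XY plane), |mask|=16  ⇒  voxels=34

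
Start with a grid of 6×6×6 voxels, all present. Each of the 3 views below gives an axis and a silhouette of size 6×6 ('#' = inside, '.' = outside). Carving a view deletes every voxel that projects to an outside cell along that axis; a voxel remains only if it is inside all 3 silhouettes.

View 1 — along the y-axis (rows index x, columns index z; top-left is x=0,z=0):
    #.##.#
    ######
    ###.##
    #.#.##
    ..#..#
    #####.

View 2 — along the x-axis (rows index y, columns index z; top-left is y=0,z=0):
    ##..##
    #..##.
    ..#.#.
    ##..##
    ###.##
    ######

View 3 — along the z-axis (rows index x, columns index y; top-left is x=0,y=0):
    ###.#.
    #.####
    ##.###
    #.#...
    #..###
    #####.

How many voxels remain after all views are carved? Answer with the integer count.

75 voxels

before carving: 216 voxels (6×6×6)
after view 1 [y-axis, 26 of 36 cells solid] → remaining = 156
after view 2 [x-axis, 24 of 36 cells solid] → remaining = 105
after view 3 [z-axis, 25 of 36 cells solid] → remaining = 75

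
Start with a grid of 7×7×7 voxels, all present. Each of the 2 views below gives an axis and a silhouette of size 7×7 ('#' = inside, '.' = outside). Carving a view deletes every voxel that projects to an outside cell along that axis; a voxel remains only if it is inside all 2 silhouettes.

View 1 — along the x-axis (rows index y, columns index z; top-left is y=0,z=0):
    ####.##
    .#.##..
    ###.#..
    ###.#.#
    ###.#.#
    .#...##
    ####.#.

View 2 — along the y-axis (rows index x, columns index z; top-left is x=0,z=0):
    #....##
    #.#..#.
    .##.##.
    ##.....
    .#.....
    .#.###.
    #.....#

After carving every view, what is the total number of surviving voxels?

89 voxels

full grid |V| = 343
step 1: project along x, AND mask (31/49) → |grid| = 217
step 2: project along y, AND mask (19/49) → |grid| = 89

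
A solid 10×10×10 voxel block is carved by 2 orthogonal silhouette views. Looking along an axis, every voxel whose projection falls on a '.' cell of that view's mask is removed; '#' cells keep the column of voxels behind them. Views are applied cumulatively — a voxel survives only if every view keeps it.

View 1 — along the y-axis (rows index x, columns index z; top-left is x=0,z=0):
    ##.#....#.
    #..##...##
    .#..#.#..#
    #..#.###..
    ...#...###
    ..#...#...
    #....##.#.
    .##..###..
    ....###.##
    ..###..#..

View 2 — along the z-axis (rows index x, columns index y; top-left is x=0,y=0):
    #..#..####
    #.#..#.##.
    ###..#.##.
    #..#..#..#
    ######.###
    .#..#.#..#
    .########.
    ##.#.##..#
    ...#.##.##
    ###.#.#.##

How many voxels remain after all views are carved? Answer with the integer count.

voxel count = 252

full grid |V| = 1000
V1 y: intersect with XZ mask (42 set) -- 420 left
V2 z: intersect with XY mask (60 set) -- 252 left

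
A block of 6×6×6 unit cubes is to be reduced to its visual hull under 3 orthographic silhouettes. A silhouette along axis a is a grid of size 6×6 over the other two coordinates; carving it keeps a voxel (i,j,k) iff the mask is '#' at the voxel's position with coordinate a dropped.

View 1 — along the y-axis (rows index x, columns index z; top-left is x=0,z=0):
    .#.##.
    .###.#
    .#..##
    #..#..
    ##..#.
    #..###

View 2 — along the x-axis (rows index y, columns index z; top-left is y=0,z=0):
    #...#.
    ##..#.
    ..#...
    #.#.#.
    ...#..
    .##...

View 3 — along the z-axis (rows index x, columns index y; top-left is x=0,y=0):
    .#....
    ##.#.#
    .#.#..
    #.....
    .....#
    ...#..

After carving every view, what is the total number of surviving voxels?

remaining voxels: 13

initial block: 6^3 = 216
[1] y-view keeps 19 columns → grid now 114
[2] x-view keeps 12 columns → grid now 36
[3] z-view keeps 10 columns → grid now 13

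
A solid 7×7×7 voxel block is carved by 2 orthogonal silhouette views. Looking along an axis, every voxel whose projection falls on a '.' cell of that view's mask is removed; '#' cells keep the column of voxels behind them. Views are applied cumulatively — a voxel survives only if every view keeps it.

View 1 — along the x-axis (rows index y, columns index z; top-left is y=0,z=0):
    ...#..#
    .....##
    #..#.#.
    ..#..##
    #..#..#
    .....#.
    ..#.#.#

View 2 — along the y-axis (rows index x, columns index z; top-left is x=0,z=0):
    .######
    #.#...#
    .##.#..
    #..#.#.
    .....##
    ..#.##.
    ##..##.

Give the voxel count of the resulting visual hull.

start: 7×7×7 = 343 voxels
after view 1 [x-axis, 17 of 49 cells solid] → remaining = 119
after view 2 [y-axis, 24 of 49 cells solid] → remaining = 59

59 voxels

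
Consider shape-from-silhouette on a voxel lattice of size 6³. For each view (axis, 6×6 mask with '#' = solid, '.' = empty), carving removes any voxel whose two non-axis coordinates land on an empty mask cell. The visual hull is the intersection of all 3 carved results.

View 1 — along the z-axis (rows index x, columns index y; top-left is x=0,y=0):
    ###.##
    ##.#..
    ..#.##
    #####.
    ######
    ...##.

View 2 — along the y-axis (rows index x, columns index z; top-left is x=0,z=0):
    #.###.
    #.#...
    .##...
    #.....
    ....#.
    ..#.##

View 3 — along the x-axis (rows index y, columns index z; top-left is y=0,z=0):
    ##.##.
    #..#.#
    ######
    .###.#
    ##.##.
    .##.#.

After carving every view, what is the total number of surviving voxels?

33 voxels

before carving: 216 voxels (6×6×6)
V1 z: intersect with XY mask (24 set) -- 144 left
V2 y: intersect with XZ mask (13 set) -- 49 left
V3 x: intersect with YZ mask (24 set) -- 33 left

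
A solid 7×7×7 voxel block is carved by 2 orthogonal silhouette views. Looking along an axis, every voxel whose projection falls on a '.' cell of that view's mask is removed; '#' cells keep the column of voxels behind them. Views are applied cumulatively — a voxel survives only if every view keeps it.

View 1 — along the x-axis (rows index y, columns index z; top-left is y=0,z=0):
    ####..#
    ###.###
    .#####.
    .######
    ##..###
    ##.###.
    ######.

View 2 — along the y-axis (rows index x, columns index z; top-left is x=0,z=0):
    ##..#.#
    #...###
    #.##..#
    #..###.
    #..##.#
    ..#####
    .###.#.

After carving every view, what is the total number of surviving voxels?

|visual hull| = 153

initial block: 7^3 = 343
V1 x: intersect with YZ mask (38 set) -- 266 left
V2 y: intersect with XZ mask (29 set) -- 153 left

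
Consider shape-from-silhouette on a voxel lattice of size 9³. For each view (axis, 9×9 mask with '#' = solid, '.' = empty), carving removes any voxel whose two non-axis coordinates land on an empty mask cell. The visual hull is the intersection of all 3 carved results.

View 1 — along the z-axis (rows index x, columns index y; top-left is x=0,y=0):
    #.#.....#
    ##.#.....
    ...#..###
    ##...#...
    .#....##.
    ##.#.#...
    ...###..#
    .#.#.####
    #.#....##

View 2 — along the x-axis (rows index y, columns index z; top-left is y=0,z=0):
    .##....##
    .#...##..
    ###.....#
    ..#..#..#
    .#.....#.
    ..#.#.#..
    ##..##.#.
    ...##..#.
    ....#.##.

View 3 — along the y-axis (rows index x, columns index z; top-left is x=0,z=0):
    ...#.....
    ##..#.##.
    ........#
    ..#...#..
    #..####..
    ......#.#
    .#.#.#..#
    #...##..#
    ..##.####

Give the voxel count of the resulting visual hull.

41 voxels

before carving: 729 voxels (9×9×9)
step 1: project along z, AND mask (34/81) → |grid| = 306
step 2: project along x, AND mask (30/81) → |grid| = 114
step 3: project along y, AND mask (30/81) → |grid| = 41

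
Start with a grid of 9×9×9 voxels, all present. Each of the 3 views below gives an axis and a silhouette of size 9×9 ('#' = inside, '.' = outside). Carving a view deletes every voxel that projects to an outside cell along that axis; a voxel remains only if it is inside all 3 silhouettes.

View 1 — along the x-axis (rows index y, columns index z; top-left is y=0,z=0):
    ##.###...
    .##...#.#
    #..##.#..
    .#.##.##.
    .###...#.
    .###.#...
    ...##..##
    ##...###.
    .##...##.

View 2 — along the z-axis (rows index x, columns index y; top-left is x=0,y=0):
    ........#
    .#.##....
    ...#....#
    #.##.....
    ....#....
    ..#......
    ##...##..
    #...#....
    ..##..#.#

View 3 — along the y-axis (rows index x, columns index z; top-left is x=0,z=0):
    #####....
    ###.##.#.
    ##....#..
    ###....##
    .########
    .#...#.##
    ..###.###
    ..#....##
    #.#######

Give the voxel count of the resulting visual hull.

full grid |V| = 729
after view 1 [x-axis, 39 of 81 cells solid] → remaining = 351
after view 2 [z-axis, 21 of 81 cells solid] → remaining = 91
after view 3 [y-axis, 48 of 81 cells solid] → remaining = 51

voxel count = 51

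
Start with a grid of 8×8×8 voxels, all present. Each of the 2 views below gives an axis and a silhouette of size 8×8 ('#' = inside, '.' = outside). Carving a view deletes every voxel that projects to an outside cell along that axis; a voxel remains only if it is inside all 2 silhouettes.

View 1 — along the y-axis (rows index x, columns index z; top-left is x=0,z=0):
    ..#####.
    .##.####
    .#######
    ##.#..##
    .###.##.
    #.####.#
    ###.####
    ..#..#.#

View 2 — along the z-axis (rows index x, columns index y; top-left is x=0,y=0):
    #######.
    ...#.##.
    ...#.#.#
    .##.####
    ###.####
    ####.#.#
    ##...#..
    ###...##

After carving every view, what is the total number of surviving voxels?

voxel count = 211

before carving: 512 voxels (8×8×8)
[1] y-view keeps 44 columns → grid now 352
[2] z-view keeps 40 columns → grid now 211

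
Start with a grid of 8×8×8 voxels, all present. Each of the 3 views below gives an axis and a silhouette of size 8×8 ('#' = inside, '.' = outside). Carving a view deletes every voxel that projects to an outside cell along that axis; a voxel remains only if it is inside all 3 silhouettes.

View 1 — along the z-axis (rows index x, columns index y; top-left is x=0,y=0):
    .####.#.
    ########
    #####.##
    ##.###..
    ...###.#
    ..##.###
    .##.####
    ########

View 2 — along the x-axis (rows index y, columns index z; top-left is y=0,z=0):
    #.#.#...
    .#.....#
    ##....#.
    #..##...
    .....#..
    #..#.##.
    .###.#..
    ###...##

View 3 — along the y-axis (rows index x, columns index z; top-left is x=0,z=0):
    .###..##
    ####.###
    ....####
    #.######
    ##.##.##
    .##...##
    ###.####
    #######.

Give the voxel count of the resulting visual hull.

before carving: 512 voxels (8×8×8)
carve view 1 (along z, XY-mask fill 48/64): 384 voxels remain
carve view 2 (along x, YZ-mask fill 25/64): 148 voxels remain
carve view 3 (along y, XZ-mask fill 47/64): 110 voxels remain

|visual hull| = 110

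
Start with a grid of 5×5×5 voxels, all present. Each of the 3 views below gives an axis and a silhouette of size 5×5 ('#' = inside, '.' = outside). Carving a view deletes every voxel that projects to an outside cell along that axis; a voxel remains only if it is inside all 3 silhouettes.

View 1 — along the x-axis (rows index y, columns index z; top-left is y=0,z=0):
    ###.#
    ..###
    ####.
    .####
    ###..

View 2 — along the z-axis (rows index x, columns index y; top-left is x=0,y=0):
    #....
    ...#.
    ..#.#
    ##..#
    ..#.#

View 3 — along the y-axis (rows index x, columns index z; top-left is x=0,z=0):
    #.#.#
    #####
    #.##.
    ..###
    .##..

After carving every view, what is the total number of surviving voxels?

initial block: 5^3 = 125
[1] x-view keeps 18 columns → grid now 90
[2] z-view keeps 9 columns → grid now 32
[3] y-view keeps 16 columns → grid now 22

remaining voxels: 22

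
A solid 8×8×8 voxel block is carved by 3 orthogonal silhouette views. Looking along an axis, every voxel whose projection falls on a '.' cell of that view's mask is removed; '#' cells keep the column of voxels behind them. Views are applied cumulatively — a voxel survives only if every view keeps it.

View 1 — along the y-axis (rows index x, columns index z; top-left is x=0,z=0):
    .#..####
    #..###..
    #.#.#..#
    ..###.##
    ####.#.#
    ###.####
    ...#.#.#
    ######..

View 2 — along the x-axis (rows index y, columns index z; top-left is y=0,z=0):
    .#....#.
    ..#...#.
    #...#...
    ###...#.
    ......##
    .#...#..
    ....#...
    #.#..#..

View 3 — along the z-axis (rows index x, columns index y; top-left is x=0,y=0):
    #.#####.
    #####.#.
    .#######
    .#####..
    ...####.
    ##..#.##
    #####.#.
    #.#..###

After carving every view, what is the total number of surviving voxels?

full grid |V| = 512
carve view 1 (along y, XZ-mask fill 40/64): 320 voxels remain
carve view 2 (along x, YZ-mask fill 18/64): 84 voxels remain
carve view 3 (along z, XY-mask fill 44/64): 56 voxels remain

remaining voxels: 56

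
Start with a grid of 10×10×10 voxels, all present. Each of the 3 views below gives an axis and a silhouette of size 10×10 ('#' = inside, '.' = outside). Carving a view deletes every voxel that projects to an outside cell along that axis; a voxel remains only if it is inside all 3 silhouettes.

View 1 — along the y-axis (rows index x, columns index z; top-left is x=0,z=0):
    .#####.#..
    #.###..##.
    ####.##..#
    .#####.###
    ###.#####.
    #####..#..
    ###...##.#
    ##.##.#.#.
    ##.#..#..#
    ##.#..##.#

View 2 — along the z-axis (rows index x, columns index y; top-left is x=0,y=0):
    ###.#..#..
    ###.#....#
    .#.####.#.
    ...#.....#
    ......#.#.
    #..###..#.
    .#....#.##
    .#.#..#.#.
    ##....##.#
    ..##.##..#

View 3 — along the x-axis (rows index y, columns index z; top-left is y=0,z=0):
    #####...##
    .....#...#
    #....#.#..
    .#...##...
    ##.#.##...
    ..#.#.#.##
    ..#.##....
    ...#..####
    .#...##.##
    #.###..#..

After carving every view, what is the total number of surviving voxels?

|visual hull| = 103

start: 10×10×10 = 1000 voxels
after view 1 [y-axis, 64 of 100 cells solid] → remaining = 640
after view 2 [z-axis, 43 of 100 cells solid] → remaining = 267
after view 3 [x-axis, 43 of 100 cells solid] → remaining = 103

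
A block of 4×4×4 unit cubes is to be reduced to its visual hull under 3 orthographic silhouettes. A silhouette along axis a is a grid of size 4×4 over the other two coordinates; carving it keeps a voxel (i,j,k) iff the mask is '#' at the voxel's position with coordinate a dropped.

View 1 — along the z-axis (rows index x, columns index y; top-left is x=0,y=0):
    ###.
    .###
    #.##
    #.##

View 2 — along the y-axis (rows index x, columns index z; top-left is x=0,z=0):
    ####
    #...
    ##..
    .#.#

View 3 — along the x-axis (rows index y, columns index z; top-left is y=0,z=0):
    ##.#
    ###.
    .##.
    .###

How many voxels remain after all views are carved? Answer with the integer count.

before carving: 64 voxels (4×4×4)
V1 z: intersect with XY mask (12 set) -- 48 left
V2 y: intersect with XZ mask (9 set) -- 27 left
V3 x: intersect with YZ mask (11 set) -- 18 left

remaining voxels: 18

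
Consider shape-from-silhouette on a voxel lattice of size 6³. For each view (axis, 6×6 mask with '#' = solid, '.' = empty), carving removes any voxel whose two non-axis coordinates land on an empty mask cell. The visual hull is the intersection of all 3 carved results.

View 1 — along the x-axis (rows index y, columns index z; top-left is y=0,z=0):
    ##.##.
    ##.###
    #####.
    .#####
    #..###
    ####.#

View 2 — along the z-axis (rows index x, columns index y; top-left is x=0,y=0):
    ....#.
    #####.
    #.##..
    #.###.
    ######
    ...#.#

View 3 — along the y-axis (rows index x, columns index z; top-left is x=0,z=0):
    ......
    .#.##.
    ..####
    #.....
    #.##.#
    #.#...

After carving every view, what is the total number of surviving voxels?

remaining voxels: 47

full grid |V| = 216
[1] x-view keeps 28 columns → grid now 168
[2] z-view keeps 21 columns → grid now 97
[3] y-view keeps 14 columns → grid now 47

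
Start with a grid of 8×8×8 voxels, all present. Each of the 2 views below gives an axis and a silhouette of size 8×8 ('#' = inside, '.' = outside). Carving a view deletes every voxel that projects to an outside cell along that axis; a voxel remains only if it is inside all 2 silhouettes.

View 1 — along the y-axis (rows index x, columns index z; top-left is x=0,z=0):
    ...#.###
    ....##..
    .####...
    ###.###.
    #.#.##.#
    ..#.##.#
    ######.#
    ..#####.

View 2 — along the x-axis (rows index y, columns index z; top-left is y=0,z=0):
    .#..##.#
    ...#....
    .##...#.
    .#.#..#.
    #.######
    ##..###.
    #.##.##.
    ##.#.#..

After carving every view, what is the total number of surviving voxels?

|visual hull| = 144

start: 8×8×8 = 512 voxels
after view 1 [y-axis, 37 of 64 cells solid] → remaining = 296
after view 2 [x-axis, 32 of 64 cells solid] → remaining = 144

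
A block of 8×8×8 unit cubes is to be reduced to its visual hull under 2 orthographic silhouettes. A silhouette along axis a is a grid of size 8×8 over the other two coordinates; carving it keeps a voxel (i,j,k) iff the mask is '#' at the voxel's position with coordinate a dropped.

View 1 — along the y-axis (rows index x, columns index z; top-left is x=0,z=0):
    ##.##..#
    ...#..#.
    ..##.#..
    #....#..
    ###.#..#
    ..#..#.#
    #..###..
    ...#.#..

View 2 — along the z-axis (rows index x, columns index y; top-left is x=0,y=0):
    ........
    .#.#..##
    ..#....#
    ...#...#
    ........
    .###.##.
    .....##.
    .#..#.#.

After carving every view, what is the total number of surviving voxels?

remaining voxels: 47

start: 8×8×8 = 512 voxels
[1] y-view keeps 26 columns → grid now 208
[2] z-view keeps 18 columns → grid now 47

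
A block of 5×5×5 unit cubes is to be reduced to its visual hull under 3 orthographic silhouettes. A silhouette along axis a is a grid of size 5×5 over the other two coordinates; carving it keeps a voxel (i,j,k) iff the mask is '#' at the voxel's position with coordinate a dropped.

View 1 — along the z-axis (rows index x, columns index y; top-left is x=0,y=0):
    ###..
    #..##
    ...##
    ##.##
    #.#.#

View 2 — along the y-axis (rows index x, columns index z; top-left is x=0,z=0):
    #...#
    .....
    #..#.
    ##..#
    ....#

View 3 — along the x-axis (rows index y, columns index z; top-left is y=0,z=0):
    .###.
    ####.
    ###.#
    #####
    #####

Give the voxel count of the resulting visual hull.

start: 5×5×5 = 125 voxels
carve view 1 (along z, XY-mask fill 15/25): 75 voxels remain
carve view 2 (along y, XZ-mask fill 8/25): 25 voxels remain
carve view 3 (along x, YZ-mask fill 21/25): 18 voxels remain

18 voxels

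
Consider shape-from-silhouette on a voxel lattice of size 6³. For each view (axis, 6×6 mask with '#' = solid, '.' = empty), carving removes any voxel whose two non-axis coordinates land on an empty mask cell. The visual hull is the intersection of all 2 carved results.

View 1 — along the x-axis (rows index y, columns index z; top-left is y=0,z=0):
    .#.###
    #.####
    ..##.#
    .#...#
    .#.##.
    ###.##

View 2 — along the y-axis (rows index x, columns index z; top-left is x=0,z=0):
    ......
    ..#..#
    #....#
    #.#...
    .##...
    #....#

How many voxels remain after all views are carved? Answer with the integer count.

voxel count = 34

before carving: 216 voxels (6×6×6)
[1] x-view keeps 22 columns → grid now 132
[2] y-view keeps 10 columns → grid now 34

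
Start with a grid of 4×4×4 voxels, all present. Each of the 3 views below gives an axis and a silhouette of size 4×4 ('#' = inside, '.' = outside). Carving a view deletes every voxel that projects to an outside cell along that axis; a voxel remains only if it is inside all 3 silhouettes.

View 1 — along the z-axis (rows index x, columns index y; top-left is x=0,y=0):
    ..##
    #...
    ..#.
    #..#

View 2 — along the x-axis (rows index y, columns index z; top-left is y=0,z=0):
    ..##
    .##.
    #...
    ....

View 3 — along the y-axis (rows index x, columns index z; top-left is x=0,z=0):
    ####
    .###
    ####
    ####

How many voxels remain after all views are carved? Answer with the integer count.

voxel count = 6

full grid |V| = 64
step 1: project along z, AND mask (6/16) → |grid| = 24
step 2: project along x, AND mask (5/16) → |grid| = 6
step 3: project along y, AND mask (15/16) → |grid| = 6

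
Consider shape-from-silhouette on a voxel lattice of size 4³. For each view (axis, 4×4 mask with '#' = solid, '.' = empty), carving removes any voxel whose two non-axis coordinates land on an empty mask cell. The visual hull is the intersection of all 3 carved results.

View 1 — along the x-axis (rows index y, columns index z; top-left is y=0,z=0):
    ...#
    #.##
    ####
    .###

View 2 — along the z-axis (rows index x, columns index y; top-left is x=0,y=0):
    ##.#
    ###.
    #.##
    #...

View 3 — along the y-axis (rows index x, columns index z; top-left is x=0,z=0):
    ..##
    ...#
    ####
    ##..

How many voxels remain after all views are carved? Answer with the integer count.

before carving: 64 voxels (4×4×4)
[1] x-view keeps 11 columns → grid now 44
[2] z-view keeps 10 columns → grid now 24
[3] y-view keeps 9 columns → grid now 16

voxel count = 16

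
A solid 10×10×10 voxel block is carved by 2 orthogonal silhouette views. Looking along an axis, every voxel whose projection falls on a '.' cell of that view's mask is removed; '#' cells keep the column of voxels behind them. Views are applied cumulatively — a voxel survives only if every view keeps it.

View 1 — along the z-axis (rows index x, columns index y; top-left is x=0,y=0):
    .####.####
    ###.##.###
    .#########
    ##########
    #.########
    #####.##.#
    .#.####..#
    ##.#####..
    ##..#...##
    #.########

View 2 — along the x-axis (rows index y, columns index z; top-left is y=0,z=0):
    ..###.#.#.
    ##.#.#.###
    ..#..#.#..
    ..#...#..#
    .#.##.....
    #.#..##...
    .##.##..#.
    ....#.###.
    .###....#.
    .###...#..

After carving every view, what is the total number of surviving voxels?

|visual hull| = 330

start: 10×10×10 = 1000 voxels
  1. axis=2 (XY plane), |mask|=79  ⇒  voxels=790
  2. axis=0 (YZ plane), |mask|=42  ⇒  voxels=330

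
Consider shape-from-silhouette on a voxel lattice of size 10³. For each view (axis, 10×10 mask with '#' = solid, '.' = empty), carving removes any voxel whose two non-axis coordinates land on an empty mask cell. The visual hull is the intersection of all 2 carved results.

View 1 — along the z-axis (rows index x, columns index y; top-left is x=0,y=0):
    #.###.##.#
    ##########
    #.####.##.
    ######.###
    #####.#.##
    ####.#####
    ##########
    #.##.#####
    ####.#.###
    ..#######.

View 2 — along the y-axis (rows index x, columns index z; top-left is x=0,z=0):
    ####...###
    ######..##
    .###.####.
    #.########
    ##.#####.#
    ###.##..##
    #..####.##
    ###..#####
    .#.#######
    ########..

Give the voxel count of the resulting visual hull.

voxel count = 640

before carving: 1000 voxels (10×10×10)
  1. axis=2 (XY plane), |mask|=83  ⇒  voxels=830
  2. axis=1 (XZ plane), |mask|=77  ⇒  voxels=640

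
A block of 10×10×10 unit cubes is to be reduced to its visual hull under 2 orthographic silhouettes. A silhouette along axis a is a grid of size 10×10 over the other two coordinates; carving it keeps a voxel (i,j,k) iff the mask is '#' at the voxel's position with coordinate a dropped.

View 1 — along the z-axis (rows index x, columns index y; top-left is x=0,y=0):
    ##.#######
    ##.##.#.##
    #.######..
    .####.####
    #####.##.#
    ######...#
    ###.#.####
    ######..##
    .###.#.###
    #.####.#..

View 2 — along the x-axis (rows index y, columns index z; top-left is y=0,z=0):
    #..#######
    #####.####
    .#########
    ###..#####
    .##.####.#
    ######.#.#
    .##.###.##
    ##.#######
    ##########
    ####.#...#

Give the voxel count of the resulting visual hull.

initial block: 10^3 = 1000
carve view 1 (along z, XY-mask fill 75/100): 750 voxels remain
carve view 2 (along x, YZ-mask fill 81/100): 604 voxels remain

604 voxels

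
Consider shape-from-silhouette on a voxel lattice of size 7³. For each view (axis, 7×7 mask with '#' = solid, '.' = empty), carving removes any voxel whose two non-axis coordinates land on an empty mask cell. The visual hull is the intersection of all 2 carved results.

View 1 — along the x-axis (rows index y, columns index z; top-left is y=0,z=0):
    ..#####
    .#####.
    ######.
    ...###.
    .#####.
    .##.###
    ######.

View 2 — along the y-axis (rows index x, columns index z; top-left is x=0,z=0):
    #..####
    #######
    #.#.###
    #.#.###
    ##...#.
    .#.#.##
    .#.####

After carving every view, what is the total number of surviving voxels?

full grid |V| = 343
V1 x: intersect with YZ mask (35 set) -- 245 left
V2 y: intersect with XZ mask (34 set) -- 168 left

voxel count = 168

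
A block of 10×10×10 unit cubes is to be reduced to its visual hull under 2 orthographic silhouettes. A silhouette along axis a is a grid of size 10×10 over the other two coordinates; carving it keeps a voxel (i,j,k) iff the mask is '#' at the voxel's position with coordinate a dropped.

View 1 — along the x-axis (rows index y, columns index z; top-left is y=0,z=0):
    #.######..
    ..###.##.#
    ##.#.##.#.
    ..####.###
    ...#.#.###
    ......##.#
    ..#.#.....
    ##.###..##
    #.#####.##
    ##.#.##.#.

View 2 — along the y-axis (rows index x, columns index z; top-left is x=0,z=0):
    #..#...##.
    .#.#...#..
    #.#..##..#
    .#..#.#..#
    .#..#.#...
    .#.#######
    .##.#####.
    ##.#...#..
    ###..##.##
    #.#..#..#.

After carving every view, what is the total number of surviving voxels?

voxel count = 272

initial block: 10^3 = 1000
  1. axis=0 (YZ plane), |mask|=57  ⇒  voxels=570
  2. axis=1 (XZ plane), |mask|=49  ⇒  voxels=272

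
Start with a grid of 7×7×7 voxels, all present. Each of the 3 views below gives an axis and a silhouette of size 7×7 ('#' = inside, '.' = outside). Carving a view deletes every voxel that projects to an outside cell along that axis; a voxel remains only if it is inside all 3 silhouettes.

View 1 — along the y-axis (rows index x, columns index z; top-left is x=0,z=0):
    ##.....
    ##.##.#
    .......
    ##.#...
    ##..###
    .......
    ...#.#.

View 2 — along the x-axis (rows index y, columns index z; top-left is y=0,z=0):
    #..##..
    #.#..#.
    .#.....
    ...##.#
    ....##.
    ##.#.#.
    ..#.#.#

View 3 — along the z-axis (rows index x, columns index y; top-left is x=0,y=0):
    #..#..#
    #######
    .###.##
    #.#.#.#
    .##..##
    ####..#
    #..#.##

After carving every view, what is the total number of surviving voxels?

|visual hull| = 30

start: 7×7×7 = 343 voxels
  1. axis=1 (XZ plane), |mask|=17  ⇒  voxels=119
  2. axis=0 (YZ plane), |mask|=19  ⇒  voxels=47
  3. axis=2 (XY plane), |mask|=32  ⇒  voxels=30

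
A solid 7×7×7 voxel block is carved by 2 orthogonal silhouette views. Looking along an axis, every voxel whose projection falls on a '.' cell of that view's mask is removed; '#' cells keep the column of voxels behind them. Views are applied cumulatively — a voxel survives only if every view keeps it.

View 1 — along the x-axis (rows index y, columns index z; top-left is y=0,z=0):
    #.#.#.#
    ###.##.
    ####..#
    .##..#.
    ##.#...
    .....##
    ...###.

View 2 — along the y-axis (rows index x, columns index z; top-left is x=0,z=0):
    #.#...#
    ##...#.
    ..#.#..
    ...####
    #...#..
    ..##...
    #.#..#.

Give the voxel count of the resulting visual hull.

start: 7×7×7 = 343 voxels
after view 1 [x-axis, 25 of 49 cells solid] → remaining = 175
after view 2 [y-axis, 19 of 49 cells solid] → remaining = 69

remaining voxels: 69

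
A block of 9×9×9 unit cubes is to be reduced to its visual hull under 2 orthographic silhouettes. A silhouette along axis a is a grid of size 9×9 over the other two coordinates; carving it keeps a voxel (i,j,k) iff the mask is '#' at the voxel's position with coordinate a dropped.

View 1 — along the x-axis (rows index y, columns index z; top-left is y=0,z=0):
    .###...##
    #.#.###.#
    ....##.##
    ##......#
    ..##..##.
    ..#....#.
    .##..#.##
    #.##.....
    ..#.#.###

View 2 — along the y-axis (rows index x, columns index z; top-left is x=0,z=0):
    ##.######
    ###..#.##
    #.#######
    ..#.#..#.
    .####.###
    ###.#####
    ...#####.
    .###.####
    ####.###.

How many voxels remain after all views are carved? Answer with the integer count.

remaining voxels: 250

before carving: 729 voxels (9×9×9)
[1] x-view keeps 37 columns → grid now 333
[2] y-view keeps 59 columns → grid now 250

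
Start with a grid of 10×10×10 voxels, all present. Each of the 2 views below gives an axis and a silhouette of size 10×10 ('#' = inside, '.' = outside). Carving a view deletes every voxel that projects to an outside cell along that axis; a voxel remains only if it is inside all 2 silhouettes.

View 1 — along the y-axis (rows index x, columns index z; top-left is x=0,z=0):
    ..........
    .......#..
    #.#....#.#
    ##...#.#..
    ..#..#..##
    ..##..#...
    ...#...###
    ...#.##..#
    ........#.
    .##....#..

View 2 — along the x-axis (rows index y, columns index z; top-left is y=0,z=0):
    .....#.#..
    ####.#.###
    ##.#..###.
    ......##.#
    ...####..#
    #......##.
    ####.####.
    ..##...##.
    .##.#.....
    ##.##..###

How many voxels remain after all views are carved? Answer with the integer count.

full grid |V| = 1000
carve view 1 (along y, XZ-mask fill 28/100): 280 voxels remain
carve view 2 (along x, YZ-mask fill 49/100): 148 voxels remain

voxel count = 148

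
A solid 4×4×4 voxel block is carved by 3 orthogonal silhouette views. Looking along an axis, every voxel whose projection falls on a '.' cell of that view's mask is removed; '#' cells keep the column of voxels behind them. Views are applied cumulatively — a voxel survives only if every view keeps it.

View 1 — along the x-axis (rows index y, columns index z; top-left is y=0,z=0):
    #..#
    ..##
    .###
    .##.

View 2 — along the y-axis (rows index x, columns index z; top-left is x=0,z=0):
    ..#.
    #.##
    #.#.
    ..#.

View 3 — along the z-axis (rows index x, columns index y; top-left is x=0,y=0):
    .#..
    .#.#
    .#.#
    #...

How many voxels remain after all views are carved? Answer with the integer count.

remaining voxels: 6

start: 4×4×4 = 64 voxels
  1. axis=0 (YZ plane), |mask|=9  ⇒  voxels=36
  2. axis=1 (XZ plane), |mask|=7  ⇒  voxels=17
  3. axis=2 (XY plane), |mask|=6  ⇒  voxels=6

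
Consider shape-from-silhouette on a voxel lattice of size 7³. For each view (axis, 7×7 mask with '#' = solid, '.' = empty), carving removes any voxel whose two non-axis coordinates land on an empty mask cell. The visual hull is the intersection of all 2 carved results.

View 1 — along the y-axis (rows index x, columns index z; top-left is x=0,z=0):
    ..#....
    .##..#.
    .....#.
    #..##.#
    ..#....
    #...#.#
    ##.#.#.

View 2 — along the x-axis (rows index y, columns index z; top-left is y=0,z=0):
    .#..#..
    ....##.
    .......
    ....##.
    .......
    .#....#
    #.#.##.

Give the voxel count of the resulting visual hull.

remaining voxels: 29

initial block: 7^3 = 343
[1] y-view keeps 17 columns → grid now 119
[2] x-view keeps 12 columns → grid now 29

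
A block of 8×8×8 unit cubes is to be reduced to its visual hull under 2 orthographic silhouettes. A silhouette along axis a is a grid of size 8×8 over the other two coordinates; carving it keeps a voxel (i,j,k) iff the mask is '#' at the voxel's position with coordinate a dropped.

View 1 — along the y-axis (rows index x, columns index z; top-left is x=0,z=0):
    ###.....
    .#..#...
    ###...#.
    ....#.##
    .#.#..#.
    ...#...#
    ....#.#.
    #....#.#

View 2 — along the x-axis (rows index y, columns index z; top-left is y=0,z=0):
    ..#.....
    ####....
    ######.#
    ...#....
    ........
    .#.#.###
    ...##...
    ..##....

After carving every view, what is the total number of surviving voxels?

voxel count = 56

full grid |V| = 512
after view 1 [y-axis, 22 of 64 cells solid] → remaining = 176
after view 2 [x-axis, 22 of 64 cells solid] → remaining = 56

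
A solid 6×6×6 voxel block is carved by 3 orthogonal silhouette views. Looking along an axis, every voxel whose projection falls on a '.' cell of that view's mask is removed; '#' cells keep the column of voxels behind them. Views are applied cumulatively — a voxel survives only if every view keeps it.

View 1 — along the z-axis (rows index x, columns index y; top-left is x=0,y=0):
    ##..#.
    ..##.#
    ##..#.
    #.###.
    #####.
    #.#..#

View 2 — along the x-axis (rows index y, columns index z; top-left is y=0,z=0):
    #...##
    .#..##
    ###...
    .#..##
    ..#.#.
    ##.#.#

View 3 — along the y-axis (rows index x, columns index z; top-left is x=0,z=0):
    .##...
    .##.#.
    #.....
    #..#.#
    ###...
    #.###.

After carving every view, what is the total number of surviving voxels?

before carving: 216 voxels (6×6×6)
[1] z-view keeps 21 columns → grid now 126
[2] x-view keeps 18 columns → grid now 61
[3] y-view keeps 16 columns → grid now 25

|visual hull| = 25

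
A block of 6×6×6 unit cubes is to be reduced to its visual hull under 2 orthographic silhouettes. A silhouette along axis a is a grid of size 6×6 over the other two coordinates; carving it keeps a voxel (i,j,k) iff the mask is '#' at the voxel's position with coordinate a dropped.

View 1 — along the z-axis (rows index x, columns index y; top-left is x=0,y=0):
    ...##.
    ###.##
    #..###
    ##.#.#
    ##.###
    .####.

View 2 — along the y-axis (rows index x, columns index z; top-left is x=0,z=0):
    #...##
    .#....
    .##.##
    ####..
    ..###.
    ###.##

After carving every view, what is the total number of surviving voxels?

initial block: 6^3 = 216
after view 1 [z-axis, 24 of 36 cells solid] → remaining = 144
after view 2 [y-axis, 20 of 36 cells solid] → remaining = 78

78 voxels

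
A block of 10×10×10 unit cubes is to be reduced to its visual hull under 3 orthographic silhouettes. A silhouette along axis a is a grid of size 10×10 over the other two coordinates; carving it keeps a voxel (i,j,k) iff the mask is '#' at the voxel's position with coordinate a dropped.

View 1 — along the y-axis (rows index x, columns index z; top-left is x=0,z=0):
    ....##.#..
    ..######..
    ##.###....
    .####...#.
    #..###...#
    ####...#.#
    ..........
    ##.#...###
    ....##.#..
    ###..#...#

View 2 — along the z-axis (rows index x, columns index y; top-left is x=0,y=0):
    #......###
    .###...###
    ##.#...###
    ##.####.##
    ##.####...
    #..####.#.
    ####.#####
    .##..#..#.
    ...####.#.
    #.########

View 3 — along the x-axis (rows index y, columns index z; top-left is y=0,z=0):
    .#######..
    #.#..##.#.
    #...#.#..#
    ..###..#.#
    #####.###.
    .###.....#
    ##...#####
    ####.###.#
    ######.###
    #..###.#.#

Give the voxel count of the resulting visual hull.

initial block: 10^3 = 1000
V1 y: intersect with XZ mask (44 set) -- 440 left
V2 z: intersect with XY mask (63 set) -- 268 left
V3 x: intersect with YZ mask (63 set) -- 176 left

remaining voxels: 176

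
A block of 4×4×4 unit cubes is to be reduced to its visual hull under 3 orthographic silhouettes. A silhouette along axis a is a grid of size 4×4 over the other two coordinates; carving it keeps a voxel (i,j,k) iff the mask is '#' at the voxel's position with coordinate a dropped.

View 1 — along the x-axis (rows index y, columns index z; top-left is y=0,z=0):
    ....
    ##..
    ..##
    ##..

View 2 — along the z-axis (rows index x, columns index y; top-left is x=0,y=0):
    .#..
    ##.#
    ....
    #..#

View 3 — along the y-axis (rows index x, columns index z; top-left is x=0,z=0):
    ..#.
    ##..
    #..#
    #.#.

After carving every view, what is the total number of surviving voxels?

full grid |V| = 64
step 1: project along x, AND mask (6/16) → |grid| = 24
step 2: project along z, AND mask (6/16) → |grid| = 8
step 3: project along y, AND mask (7/16) → |grid| = 5

5 voxels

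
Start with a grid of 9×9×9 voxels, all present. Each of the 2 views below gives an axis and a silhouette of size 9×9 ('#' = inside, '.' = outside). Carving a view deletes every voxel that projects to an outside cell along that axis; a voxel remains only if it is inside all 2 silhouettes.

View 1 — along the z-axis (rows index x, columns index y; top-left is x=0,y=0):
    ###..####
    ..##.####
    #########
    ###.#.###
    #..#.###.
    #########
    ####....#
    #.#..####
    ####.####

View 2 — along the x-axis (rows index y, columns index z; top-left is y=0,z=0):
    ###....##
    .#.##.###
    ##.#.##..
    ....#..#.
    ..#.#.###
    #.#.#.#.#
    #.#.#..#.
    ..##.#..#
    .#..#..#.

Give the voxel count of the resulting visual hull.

initial block: 9^3 = 729
step 1: project along z, AND mask (62/81) → |grid| = 558
step 2: project along x, AND mask (39/81) → |grid| = 266

remaining voxels: 266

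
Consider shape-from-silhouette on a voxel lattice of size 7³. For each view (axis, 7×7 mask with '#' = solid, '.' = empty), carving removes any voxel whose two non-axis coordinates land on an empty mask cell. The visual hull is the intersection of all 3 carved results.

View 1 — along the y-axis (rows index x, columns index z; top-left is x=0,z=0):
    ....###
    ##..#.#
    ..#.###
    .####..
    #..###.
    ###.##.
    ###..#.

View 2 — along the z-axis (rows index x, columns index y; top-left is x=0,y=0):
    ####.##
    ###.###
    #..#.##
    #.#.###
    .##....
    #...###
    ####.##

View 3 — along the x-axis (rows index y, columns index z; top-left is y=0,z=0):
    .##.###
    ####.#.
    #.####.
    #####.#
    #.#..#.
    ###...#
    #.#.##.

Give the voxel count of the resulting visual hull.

start: 7×7×7 = 343 voxels
V1 y: intersect with XZ mask (28 set) -- 196 left
V2 z: intersect with XY mask (33 set) -- 130 left
V3 x: intersect with YZ mask (32 set) -- 87 left

87 voxels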